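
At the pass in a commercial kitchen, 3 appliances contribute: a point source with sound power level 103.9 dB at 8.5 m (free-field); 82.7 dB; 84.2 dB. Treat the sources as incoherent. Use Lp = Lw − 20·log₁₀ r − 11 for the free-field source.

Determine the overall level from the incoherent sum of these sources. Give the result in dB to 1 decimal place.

86.8 dB

Source at 8.5 m: Lp = 103.9 − 20·log₁₀(8.5) − 11 = 74.3 dB.
Sum in the linear (power) domain: Σ 10^(Lᵢ/10) = 10^(74.3/10) + 10^(82.7/10) + 10^(84.2/10) = 4.762e+08.
Back to dB: 10·log₁₀ Σ = 86.8 dB.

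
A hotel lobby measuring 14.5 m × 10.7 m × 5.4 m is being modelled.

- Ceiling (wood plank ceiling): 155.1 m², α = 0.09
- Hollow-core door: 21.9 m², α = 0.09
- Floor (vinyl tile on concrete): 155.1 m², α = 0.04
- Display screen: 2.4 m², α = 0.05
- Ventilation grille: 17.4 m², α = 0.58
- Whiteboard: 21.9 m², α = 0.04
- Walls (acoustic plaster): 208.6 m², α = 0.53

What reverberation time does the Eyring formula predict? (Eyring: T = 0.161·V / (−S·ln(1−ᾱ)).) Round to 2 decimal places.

Total surface area S = 155.1 + 21.9 + 155.1 + 2.4 + 17.4 + 21.9 + 208.6 = 582.4 m².
Absorption A = 155.1·0.09 + 21.9·0.09 + 155.1·0.04 + 2.4·0.05 + 17.4·0.58 + 21.9·0.04 + 208.6·0.53 = 143.780 sabins.
Mean coefficient ᾱ = A/S = 0.2469.
Eyring denominator: −S ln(1−ᾱ) = 165.144.
V = 14.5 × 10.7 × 5.4 = 837.81 m³.
RT60 = 0.161 × 837.81 / 165.144 = 0.82 s.

0.82 s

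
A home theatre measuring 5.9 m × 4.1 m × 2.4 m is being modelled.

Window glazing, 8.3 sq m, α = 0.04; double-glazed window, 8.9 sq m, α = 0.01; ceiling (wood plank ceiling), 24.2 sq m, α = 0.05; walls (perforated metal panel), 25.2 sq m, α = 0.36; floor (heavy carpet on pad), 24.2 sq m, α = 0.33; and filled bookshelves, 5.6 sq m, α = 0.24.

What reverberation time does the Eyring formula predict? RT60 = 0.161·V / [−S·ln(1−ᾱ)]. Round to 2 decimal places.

0.42 s

S = Σ Sᵢ = 96.4 sq m.
Σ(Sᵢαᵢ) = 8.3·0.04 + 8.9·0.01 + 24.2·0.05 + 25.2·0.36 + 24.2·0.33 + 5.6·0.24 = 20.033.
Mean coefficient ᾱ = A/S = 0.2078.
−S·ln(1−ᾱ) = −96.4 × ln(1 − 0.2078) = 22.456.
V = 5.9 × 4.1 × 2.4 = 58.056 m³.
RT60 = 0.161 × 58.056 / 22.456 = 0.42 s.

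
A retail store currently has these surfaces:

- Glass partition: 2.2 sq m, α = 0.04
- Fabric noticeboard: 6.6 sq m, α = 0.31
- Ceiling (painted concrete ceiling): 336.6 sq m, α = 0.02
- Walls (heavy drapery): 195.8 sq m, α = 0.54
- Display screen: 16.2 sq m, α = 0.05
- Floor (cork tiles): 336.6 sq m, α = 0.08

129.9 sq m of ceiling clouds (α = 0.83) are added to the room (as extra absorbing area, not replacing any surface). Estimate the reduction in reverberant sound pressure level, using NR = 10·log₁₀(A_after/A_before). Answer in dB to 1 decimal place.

2.4 dB

A_before = Σ Sᵢαᵢ = 2.2*0.04 + 6.6*0.31 + 336.6*0.02 + 195.8*0.54 + 16.2*0.05 + 336.6*0.08 = 142.336 sabins.
Treatment contributes 129.9·0.83 = 107.817 sabins.
New total A_after = 250.153 sabins.
Reduction = 10 log₁₀(A_after/A_before) = 10 log₁₀(1.7575) = 2.4 dB.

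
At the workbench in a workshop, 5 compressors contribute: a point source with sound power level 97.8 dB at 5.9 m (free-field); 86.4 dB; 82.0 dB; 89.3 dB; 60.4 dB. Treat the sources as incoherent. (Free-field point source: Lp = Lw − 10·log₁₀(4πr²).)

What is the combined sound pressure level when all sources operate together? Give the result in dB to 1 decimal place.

Source at 5.9 m: Lp = 97.8 − 10·log₁₀(4π·5.9²) = 97.8 − 10·log₁₀(437.435) = 71.4 dB.
Σ 10^(Lᵢ/10) = 1.461e+09.
L_total = 10·log₁₀(1.461e+09) = 91.6 dB.

91.6 dB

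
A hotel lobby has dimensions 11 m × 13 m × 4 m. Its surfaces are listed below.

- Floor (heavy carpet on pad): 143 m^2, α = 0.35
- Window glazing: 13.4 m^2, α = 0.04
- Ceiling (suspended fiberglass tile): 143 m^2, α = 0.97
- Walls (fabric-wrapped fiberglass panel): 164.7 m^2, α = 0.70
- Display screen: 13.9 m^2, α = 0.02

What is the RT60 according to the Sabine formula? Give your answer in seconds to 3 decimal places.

Total absorption A = 143·0.35 + 13.4·0.04 + 143·0.97 + 164.7·0.70 + 13.9·0.02
  = 50.050 + 0.536 + 138.710 + 115.290 + 0.278 = 304.864 m^2 sabins.
V = 11·13·4 = 572 m³.
RT60 = 0.161 · V / A = 0.161 × 572 / 304.864 = 0.302 s.

0.302 s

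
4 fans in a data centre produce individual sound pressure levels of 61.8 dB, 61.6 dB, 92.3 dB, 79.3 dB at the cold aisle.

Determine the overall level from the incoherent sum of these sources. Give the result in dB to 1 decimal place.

92.5 dB

Σ 10^(Lᵢ/10) = 1.786e+09.
Back to dB: 10·log₁₀ Σ = 92.5 dB.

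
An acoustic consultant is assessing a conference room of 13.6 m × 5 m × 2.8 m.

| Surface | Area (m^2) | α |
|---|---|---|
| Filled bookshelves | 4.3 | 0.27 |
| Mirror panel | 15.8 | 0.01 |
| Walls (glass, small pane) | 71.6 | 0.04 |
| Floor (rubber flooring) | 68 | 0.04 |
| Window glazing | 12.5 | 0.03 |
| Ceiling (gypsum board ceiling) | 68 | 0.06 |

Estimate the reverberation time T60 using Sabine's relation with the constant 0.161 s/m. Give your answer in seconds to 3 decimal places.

2.699 sec

Equivalent absorption area: A = 4.3·0.27 + 15.8·0.01 + 71.6·0.04 + 68·0.04 + 12.5·0.03 + 68·0.06 = 11.358 m^2.
Room volume: 190.4 m³.
RT60 = 0.161 · V / A = 0.161 × 190.4 / 11.358 = 2.699 s.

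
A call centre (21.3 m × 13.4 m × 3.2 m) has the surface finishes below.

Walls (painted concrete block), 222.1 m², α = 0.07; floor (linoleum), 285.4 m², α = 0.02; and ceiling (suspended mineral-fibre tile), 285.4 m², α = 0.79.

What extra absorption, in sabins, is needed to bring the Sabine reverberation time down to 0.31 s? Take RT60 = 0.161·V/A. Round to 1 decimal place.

Summing Sᵢαᵢ: 15.547 + 5.708 + 225.466 → A₁ = 246.721 sabins.
For T = 0.31 s, need A₂ = 0.161·V/T = 0.161·913.344/0.31 = 474.350 sabins.
Shortfall: 474.350 − 246.721 = 227.6 sabins.

227.6 sabins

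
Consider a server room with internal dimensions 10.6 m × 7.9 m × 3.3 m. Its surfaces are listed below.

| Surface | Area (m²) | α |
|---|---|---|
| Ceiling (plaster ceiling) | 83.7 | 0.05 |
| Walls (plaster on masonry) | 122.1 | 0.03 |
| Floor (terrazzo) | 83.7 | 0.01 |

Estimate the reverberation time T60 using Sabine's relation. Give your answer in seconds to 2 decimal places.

5.12 seconds

Total absorption A = 83.7·0.05 + 122.1·0.03 + 83.7·0.01
  = 4.185 + 3.663 + 0.837 = 8.685 m² sabins.
V = 10.6·7.9·3.3 = 276.342 m³.
RT60 = 0.161 · V / A = 0.161 × 276.342 / 8.685 = 5.12 s.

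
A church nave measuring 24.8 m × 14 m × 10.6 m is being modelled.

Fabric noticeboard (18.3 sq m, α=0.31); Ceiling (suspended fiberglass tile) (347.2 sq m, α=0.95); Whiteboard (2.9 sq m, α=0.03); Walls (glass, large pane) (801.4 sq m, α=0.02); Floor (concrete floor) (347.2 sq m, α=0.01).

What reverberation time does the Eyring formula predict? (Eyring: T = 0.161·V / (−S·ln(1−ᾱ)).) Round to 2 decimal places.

S = Σ Sᵢ = 1517.0 sq m.
Σ(Sᵢαᵢ) = 18.3·0.31 + 347.2·0.95 + 2.9·0.03 + 801.4·0.02 + 347.2·0.01 = 355.100.
ᾱ = 355.100 / 1517.0 = 0.2341.
Eyring denominator: −S ln(1−ᾱ) = 404.589.
V = 24.8 × 14 × 10.6 = 3680.32 m³.
RT60 = 0.161 × 3680.32 / 404.589 = 1.46 s.

1.46 s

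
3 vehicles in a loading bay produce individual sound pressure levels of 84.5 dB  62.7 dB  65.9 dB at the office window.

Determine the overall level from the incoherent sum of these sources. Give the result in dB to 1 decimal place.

Σ 10^(Lᵢ/10) = 2.876e+08.
Back to dB: 10·log₁₀ Σ = 84.6 dB.

84.6 dB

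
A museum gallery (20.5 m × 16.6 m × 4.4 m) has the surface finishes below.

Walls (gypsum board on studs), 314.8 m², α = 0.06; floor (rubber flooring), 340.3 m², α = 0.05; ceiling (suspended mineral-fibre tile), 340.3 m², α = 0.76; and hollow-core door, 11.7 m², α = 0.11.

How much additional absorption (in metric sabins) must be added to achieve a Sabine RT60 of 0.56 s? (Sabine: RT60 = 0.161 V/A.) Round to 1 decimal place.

A₁ = Σ Sᵢαᵢ = 314.8*0.06 + 340.3*0.05 + 340.3*0.76 + 11.7*0.11 = 295.818 sabins.
V = 1497.32 m³. Required absorption A₂ = 0.161 × 1497.32 / 0.56 = 430.479 sabins.
Shortfall: 430.479 − 295.818 = 134.7 sabins.

134.7 sabins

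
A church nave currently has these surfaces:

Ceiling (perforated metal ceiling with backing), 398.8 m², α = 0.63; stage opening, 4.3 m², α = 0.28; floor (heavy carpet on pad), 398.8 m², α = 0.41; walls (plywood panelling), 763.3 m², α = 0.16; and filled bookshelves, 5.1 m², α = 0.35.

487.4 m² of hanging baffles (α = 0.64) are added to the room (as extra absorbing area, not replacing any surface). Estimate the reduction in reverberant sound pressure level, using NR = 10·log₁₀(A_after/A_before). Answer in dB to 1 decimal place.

2.0 dB

A_before = Σ Sᵢαᵢ = 398.8·0.63 + 4.3·0.28 + 398.8·0.41 + 763.3·0.16 + 5.1·0.35 = 539.869 sabins.
Treatment contributes 487.4·0.64 = 311.936 sabins.
New total A_after = 851.805 sabins.
Reduction = 10 log₁₀(A_after/A_before) = 10 log₁₀(1.5778) = 2.0 dB.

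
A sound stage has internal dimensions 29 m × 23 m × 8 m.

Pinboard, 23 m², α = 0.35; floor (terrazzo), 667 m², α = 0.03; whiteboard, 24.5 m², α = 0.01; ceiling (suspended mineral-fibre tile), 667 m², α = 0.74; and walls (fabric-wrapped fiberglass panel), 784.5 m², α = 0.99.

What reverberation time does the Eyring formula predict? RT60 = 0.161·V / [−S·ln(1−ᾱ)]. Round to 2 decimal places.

0.43 s

Total surface area S = 23 + 667 + 24.5 + 667 + 784.5 = 2166.0 m².
Absorption A = 23·0.35 + 667·0.03 + 24.5·0.01 + 667·0.74 + 784.5·0.99 = 1298.540 sabins.
ᾱ = 1298.540 / 2166.0 = 0.5995.
Eyring denominator: −S ln(1−ᾱ) = 1981.980.
V = 29 × 23 × 8 = 5336 m³.
T = 0.161·V/[−S·ln(1−ᾱ)] = 0.161·5336/1981.980 = 0.43 s.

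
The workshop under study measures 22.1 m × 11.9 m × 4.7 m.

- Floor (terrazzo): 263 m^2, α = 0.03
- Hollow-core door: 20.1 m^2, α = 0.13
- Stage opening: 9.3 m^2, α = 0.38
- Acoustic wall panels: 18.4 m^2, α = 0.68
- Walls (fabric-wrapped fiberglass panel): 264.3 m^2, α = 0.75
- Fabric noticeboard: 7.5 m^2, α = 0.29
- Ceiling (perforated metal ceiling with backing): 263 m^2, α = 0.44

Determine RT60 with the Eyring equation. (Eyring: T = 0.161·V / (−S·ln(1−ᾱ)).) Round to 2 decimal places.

0.45 s

Total surface area S = 263 + 20.1 + 9.3 + 18.4 + 264.3 + 7.5 + 263 = 845.6 m^2.
Absorption A = 263×0.03 + 20.1×0.13 + 9.3×0.38 + 18.4×0.68 + 264.3×0.75 + 7.5×0.29 + 263×0.44 = 342.669 sabins.
ᾱ = 342.669 / 845.6 = 0.4052.
−S·ln(1−ᾱ) = −845.6 × ln(1 − 0.4052) = 439.315.
V = 22.1 × 11.9 × 4.7 = 1236.053 m³.
RT60 = 0.161 × 1236.053 / 439.315 = 0.45 s.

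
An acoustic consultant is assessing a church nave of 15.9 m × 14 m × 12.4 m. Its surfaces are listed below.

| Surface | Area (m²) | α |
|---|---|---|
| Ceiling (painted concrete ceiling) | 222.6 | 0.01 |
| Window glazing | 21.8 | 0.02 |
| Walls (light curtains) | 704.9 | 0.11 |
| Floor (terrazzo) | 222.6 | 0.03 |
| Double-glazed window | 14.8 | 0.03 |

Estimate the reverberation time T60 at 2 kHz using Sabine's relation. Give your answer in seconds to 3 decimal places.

Total absorption A = 222.6×0.01 + 21.8×0.02 + 704.9×0.11 + 222.6×0.03 + 14.8×0.03
  = 2.226 + 0.436 + 77.539 + 6.678 + 0.444 = 87.323 m² sabins.
V = 15.9·14·12.4 = 2760.24 m³.
T = 0.161 V/A = 0.161·2760.24/87.323 = 5.089 s.

5.089 s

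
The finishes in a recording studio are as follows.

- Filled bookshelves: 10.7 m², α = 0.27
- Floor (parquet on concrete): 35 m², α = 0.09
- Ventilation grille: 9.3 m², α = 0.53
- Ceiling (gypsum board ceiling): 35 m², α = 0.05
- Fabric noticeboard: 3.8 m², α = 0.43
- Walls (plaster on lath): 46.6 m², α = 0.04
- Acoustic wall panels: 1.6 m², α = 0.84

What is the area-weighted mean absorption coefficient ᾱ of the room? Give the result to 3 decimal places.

S = Σ Sᵢ = 10.7 + 35 + 9.3 + 35 + 3.8 + 46.6 + 1.6 = 142.0 m².
A = 10.7×0.27 + 35×0.09 + 9.3×0.53 + 35×0.05 + 3.8×0.43 + 46.6×0.04 + 1.6×0.84 = 17.560 sabins.
ᾱ = A/S = 0.124.

0.124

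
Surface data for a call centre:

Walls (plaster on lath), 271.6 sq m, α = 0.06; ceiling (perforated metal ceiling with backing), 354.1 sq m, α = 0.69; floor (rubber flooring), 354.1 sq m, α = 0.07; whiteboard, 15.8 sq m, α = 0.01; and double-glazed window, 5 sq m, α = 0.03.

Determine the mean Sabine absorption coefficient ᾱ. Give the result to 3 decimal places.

Total surface area S = 1000.6 sq m.
Σ(Sᵢαᵢ) = 271.6×0.06 + 354.1×0.69 + 354.1×0.07 + 15.8×0.01 + 5×0.03 = 285.720.
ᾱ = A/S = 0.286.

0.286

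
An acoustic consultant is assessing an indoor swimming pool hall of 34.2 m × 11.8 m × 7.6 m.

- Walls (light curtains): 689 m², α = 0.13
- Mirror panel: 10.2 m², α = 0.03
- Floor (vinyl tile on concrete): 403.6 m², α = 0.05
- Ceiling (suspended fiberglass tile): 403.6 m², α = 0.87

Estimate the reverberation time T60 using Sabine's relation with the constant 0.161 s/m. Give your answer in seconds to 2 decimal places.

A = Σ Sᵢαᵢ = 689·0.13 + 10.2·0.03 + 403.6·0.05 + 403.6·0.87 = 461.188 sabins.
Volume V = 34.2 × 11.8 × 7.6 = 3067.056 m³.
Sabine: RT60 = 0.161 × 3067.056 / 461.188 = 1.07 s.

1.07 s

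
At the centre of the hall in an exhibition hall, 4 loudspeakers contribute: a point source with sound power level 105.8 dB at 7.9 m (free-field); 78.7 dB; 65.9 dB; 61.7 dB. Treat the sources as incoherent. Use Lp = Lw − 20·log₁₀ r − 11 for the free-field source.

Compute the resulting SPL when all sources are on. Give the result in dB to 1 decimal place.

Source at 7.9 m: Lp = 105.8 − 20·log₁₀(7.9) − 11 = 76.8 dB.
Sum in the linear (power) domain: Σ 10^(Lᵢ/10) = 10^(76.8/10) + 10^(78.7/10) + 10^(65.9/10) + 10^(61.7/10) = 1.274e+08.
Combined level = 10 log₁₀(1.274e+08) = 81.1 dB.

81.1 dB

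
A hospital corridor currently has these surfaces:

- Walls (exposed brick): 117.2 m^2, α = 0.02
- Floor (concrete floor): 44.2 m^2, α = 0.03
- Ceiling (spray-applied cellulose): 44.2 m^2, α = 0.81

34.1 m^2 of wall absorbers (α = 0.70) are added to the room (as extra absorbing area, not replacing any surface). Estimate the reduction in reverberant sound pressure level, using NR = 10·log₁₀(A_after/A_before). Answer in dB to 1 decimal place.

2.1 dB

A_before = Σ Sᵢαᵢ = 117.2×0.02 + 44.2×0.03 + 44.2×0.81 = 39.472 sabins.
Added absorption = 34.1 × 0.70 = 23.870 sabins.
New total A_after = 63.342 sabins.
NR = 10·log₁₀(63.342/39.472) = 2.1 dB.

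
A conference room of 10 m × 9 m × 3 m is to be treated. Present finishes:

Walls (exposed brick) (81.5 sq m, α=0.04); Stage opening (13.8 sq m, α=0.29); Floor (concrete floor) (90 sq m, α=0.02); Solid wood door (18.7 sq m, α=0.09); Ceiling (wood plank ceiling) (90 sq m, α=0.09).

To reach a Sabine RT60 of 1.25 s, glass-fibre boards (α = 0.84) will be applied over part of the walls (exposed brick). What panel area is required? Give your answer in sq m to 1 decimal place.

Total absorption A₁ = 81.5·0.04 + 13.8·0.29 + 90·0.02 + 18.7·0.09 + 90·0.09
  = 3.260 + 4.002 + 1.800 + 1.683 + 8.100 = 18.845 sq m sabins.
V = 270 m³. Target absorption A₂ = 0.161 × 270 / 1.25 = 34.776 sabins.
ΔA needed = 34.776 − 18.845 = 15.931 sabins.
Net gain per sq m: Δα = 0.84 − 0.04 = 0.80.
Panel area = 15.931 / 0.80 = 19.9 sq m.

19.9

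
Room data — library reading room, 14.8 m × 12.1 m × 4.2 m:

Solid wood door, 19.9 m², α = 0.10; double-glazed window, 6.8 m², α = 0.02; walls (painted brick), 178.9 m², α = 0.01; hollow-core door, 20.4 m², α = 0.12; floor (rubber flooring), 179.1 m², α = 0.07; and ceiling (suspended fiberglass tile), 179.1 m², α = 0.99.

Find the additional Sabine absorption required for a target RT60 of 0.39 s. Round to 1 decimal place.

Summing Sᵢαᵢ: 1.990 + 0.136 + 1.789 + 2.448 + 12.537 + 177.309 → A₁ = 196.209 sabins.
V = 752.136 m³. Required absorption A₂ = 0.161 × 752.136 / 0.39 = 310.497 sabins.
Additional absorption ΔA = 310.497 − 196.209 = 114.3 sabins.

114.3 sabins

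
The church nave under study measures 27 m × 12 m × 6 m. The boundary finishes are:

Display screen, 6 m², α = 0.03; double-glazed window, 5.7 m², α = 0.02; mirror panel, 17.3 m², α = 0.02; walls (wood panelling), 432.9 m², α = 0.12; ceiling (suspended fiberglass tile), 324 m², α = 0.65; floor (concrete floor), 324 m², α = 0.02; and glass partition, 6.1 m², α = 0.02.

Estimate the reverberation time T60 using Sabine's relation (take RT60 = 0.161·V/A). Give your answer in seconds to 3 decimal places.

Equivalent absorption area: A = 6*0.03 + 5.7*0.02 + 17.3*0.02 + 432.9*0.12 + 324*0.65 + 324*0.02 + 6.1*0.02 = 269.790 m².
Room volume: 1944 m³.
RT60 = 0.161 · V / A = 0.161 × 1944 / 269.790 = 1.160 s.

1.160 sec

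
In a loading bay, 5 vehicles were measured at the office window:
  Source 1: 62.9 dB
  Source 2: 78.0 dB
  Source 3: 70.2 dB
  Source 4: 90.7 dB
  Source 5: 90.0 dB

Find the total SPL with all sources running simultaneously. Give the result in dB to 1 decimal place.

93.5 dB

Converting to relative power and adding: 10^(62.9/10) + 10^(78.0/10) + 10^(70.2/10) + 10^(90.7/10) + 10^(90.0/10) = 2.25e+09.
L_total = 10·log₁₀(2.25e+09) = 93.5 dB.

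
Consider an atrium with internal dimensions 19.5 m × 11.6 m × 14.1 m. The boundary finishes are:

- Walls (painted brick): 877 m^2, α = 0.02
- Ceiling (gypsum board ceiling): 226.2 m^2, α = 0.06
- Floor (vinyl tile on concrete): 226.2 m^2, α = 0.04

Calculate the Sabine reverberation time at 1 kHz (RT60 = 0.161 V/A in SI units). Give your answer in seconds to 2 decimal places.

12.79 s

A = Σ Sᵢαᵢ = 877*0.02 + 226.2*0.06 + 226.2*0.04 = 40.160 sabins.
Volume V = 19.5 × 11.6 × 14.1 = 3189.42 m³.
RT60 = 0.161 · V / A = 0.161 × 3189.42 / 40.160 = 12.79 s.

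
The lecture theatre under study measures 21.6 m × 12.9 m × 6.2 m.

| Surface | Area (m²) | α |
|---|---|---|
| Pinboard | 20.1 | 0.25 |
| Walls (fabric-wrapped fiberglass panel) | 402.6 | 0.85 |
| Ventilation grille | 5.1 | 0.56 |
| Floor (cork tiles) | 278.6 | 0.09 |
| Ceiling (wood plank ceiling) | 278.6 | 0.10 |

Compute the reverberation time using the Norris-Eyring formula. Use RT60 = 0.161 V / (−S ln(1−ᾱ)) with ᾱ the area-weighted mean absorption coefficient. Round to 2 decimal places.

S = Σ Sᵢ = 985.0 m².
Absorption A = 20.1·0.25 + 402.6·0.85 + 5.1·0.56 + 278.6·0.09 + 278.6·0.10 = 403.025 sabins.
Mean coefficient ᾱ = A/S = 0.4092.
−S·ln(1−ᾱ) = −985.0 × ln(1 − 0.4092) = 518.384.
V = 21.6 × 12.9 × 6.2 = 1727.568 m³.
T = 0.161·V/[−S·ln(1−ᾱ)] = 0.161·1727.568/518.384 = 0.54 s.

0.54 s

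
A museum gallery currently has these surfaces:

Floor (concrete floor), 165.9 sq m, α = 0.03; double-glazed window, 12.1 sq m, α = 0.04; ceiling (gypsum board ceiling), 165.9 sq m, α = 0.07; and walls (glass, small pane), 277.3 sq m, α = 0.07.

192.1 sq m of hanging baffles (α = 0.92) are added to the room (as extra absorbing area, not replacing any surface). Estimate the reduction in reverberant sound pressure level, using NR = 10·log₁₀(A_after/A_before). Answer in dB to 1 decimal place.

7.7 dB

A_before = Σ Sᵢαᵢ = 165.9·0.03 + 12.1·0.04 + 165.9·0.07 + 277.3·0.07 = 36.485 sabins.
Treatment contributes 192.1·0.92 = 176.732 sabins.
New total A_after = 213.217 sabins.
Reduction = 10 log₁₀(A_after/A_before) = 10 log₁₀(5.8440) = 7.7 dB.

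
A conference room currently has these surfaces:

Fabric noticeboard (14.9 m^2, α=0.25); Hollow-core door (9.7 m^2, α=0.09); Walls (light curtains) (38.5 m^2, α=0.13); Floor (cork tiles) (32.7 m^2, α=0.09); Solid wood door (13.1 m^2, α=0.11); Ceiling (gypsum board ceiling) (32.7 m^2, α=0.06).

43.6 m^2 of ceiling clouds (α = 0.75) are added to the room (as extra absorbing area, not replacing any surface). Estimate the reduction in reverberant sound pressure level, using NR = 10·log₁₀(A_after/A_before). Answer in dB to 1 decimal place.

Equivalent absorption area: A_before = 14.9*0.25 + 9.7*0.09 + 38.5*0.13 + 32.7*0.09 + 13.1*0.11 + 32.7*0.06 = 15.949 m^2.
Added absorption = 43.6 × 0.75 = 32.700 sabins.
A_after = 15.949 + 32.700 = 48.649 sabins.
Reduction = 10 log₁₀(A_after/A_before) = 10 log₁₀(3.0503) = 4.8 dB.

4.8 dB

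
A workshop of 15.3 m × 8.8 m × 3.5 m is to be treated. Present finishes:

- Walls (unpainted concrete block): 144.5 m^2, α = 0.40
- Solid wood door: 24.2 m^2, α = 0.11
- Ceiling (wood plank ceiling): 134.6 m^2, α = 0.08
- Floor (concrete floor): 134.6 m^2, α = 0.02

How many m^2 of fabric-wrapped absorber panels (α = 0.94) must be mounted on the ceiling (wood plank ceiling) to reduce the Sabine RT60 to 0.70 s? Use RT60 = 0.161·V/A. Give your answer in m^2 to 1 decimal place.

Summing Sᵢαᵢ: 57.800 + 2.662 + 10.768 + 2.692 → A₁ = 73.922 sabins.
Required A₂ = 0.161·471.24/0.70 = 108.385 sabins.
ΔA needed = 108.385 − 73.922 = 34.463 sabins.
Each m^2 of panel replacing the ceiling (wood plank ceiling) adds (0.94 − 0.08) = 0.86 sabins.
Panel area = 34.463 / 0.86 = 40.1 m^2.

40.1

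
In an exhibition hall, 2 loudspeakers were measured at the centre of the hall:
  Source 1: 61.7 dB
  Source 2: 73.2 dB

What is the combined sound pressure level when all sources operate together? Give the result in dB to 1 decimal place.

73.5 dB

Sum in the linear (power) domain: Σ 10^(Lᵢ/10) = 10^(61.7/10) + 10^(73.2/10) = 2.237e+07.
Combined level = 10 log₁₀(2.237e+07) = 73.5 dB.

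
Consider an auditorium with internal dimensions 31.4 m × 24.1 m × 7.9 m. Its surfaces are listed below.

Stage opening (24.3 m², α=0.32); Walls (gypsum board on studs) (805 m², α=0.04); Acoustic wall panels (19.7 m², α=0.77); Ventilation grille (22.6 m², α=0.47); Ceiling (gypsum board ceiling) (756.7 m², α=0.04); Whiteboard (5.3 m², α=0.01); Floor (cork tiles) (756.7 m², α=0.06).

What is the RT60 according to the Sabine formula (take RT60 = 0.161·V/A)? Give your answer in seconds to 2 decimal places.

Summing Sᵢαᵢ: 7.776 + 32.200 + 15.169 + 10.622 + 30.268 + 0.053 + 45.402 → A = 141.490 sabins.
Volume V = 31.4 × 24.1 × 7.9 = 5978.246 m³.
RT60 = 0.161 · V / A = 0.161 × 5978.246 / 141.490 = 6.80 s.

6.80 s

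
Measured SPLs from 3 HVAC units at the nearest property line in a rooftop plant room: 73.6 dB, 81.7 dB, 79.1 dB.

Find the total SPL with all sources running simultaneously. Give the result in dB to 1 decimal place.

Σ 10^(Lᵢ/10) = 2.521e+08.
L_total = 10·log₁₀(2.521e+08) = 84.0 dB.

84.0 dB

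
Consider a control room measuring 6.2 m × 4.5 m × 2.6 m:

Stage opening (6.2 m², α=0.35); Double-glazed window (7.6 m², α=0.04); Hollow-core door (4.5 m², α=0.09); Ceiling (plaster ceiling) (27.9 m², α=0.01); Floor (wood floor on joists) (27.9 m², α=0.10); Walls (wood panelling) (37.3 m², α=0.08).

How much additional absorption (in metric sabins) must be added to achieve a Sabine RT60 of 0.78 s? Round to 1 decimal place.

6.0 sabins

Total absorption A₁ = 6.2*0.35 + 7.6*0.04 + 4.5*0.09 + 27.9*0.01 + 27.9*0.10 + 37.3*0.08
  = 2.170 + 0.304 + 0.405 + 0.279 + 2.790 + 2.984 = 8.932 m² sabins.
Target A₂ = 0.161·72.54/0.78 = 14.973 sabins (V = 72.54 m³).
ΔA = A₂ − A₁ = 14.973 − 8.932 = 6.0 sabins.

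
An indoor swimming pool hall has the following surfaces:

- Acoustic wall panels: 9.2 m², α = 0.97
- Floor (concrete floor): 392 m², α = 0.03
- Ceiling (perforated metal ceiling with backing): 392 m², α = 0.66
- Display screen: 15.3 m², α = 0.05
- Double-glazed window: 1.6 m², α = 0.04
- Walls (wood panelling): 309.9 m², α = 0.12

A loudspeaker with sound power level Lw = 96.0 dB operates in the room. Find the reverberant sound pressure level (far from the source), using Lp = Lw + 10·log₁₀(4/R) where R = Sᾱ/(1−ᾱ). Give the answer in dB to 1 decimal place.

Σ(Sᵢαᵢ) = 9.2×0.97 + 392×0.03 + 392×0.66 + 15.3×0.05 + 1.6×0.04 + 309.9×0.12 = 317.421; total area S = 1120.0 m².
ᾱ = 0.2834, so room constant R = A/(1−ᾱ) = 442.954 m².
Lp = 96.0 + 10·log₁₀(4/442.954) = 96.0 + (-20.44) = 75.6 dB.

75.6 dB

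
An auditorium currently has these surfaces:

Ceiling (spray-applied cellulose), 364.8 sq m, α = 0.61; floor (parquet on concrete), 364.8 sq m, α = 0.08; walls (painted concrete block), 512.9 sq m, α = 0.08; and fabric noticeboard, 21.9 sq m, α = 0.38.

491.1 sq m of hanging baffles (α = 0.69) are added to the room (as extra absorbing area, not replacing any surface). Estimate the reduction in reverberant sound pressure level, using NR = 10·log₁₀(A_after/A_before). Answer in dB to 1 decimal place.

3.3 dB

Summing Sᵢαᵢ: 222.528 + 29.184 + 41.032 + 8.322 → A_before = 301.066 sabins.
Treatment contributes 491.1·0.69 = 338.859 sabins.
A_after = 301.066 + 338.859 = 639.925 sabins.
NR = 10·log₁₀(639.925/301.066) = 3.3 dB.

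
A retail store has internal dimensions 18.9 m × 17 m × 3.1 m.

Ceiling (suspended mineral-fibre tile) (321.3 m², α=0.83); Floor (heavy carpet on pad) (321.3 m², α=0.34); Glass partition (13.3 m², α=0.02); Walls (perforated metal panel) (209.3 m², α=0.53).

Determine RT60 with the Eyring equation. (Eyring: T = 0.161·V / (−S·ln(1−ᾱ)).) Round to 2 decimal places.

S = Σ Sᵢ = 865.2 m².
Absorption A = 321.3·0.83 + 321.3·0.34 + 13.3·0.02 + 209.3·0.53 = 487.116 sabins.
Mean coefficient ᾱ = A/S = 0.5630.
Eyring denominator: −S ln(1−ᾱ) = 716.232.
V = 18.9 × 17 × 3.1 = 996.03 m³.
T = 0.161·V/[−S·ln(1−ᾱ)] = 0.161·996.03/716.232 = 0.22 s.

0.22 s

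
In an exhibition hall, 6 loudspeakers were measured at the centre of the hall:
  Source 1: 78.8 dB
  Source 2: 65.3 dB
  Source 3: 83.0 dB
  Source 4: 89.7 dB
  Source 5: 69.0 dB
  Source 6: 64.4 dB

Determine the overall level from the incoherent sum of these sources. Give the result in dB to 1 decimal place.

90.9 dB

Converting to relative power and adding: 10^(78.8/10) + 10^(65.3/10) + 10^(83.0/10) + 10^(89.7/10) + 10^(69.0/10) + 10^(64.4/10) = 1.223e+09.
Back to dB: 10·log₁₀ Σ = 90.9 dB.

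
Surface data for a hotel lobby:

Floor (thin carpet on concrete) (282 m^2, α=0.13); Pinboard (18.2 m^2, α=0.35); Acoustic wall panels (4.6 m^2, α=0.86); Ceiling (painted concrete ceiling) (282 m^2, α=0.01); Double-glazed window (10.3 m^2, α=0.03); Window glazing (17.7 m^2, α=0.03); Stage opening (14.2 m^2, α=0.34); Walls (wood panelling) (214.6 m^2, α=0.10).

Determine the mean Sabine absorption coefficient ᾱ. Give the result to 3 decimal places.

0.091

Total surface area S = 843.6 m^2.
A = 282*0.13 + 18.2*0.35 + 4.6*0.86 + 282*0.01 + 10.3*0.03 + 17.7*0.03 + 14.2*0.34 + 214.6*0.10 = 76.934 sabins.
ᾱ = A/S = 0.091.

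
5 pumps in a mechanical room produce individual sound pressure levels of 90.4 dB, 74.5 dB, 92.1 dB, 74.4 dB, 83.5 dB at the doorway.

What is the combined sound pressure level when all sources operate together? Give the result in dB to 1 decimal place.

94.8 dB

Sum in the linear (power) domain: Σ 10^(Lᵢ/10) = 10^(90.4/10) + 10^(74.5/10) + 10^(92.1/10) + 10^(74.4/10) + 10^(83.5/10) = 2.998e+09.
Back to dB: 10·log₁₀ Σ = 94.8 dB.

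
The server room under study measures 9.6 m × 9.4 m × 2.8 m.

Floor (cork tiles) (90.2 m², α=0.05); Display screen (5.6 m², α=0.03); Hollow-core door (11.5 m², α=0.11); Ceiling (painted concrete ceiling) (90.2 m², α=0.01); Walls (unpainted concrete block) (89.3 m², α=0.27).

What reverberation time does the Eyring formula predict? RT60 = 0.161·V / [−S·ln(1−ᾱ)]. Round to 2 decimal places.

1.24 sec

Total surface area S = 90.2 + 5.6 + 11.5 + 90.2 + 89.3 = 286.8 m².
Absorption A = 90.2·0.05 + 5.6·0.03 + 11.5·0.11 + 90.2·0.01 + 89.3·0.27 = 30.956 sabins.
Mean coefficient ᾱ = A/S = 0.1079.
Eyring denominator: −S ln(1−ᾱ) = 32.746.
V = 9.6 × 9.4 × 2.8 = 252.672 m³.
RT60 = 0.161 × 252.672 / 32.746 = 1.24 s.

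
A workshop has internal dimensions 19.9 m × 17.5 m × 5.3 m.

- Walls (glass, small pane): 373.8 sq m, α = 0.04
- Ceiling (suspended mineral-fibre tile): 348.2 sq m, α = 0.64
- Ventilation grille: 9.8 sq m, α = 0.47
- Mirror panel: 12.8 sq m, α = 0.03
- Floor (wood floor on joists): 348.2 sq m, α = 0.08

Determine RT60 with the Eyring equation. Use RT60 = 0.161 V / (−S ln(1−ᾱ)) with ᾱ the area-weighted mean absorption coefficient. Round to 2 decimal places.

0.96 seconds

S = Σ Sᵢ = 1092.8 sq m.
Σ(Sᵢαᵢ) = 373.8×0.04 + 348.2×0.64 + 9.8×0.47 + 12.8×0.03 + 348.2×0.08 = 270.646.
Mean coefficient ᾱ = A/S = 0.2477.
Eyring denominator: −S ln(1−ᾱ) = 311.033.
V = 19.9 × 17.5 × 5.3 = 1845.725 m³.
RT60 = 0.161 × 1845.725 / 311.033 = 0.96 s.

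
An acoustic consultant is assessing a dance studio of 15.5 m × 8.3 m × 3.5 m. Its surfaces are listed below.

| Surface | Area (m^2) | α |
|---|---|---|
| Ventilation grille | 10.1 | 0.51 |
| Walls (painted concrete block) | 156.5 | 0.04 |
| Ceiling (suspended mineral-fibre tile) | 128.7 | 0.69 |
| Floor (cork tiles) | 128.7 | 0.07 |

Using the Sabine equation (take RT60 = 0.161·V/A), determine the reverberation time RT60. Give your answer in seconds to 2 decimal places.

Summing Sᵢαᵢ: 5.151 + 6.260 + 88.803 + 9.009 → A = 109.223 sabins.
Room volume: 450.275 m³.
Sabine: RT60 = 0.161 × 450.275 / 109.223 = 0.66 s.

0.66 s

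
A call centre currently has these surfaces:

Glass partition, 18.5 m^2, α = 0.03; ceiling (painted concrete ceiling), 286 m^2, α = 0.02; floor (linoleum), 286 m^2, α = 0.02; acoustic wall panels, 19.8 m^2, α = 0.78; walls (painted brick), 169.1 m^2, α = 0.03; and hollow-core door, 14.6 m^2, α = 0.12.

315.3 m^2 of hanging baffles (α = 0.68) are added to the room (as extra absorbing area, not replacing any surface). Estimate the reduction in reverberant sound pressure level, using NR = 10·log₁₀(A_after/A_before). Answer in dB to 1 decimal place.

Summing Sᵢαᵢ: 0.555 + 5.720 + 5.720 + 15.444 + 5.073 + 1.752 → A_before = 34.264 sabins.
Treatment contributes 315.3·0.68 = 214.404 sabins.
New total A_after = 248.668 sabins.
NR = 10·log₁₀(248.668/34.264) = 8.6 dB.

8.6 dB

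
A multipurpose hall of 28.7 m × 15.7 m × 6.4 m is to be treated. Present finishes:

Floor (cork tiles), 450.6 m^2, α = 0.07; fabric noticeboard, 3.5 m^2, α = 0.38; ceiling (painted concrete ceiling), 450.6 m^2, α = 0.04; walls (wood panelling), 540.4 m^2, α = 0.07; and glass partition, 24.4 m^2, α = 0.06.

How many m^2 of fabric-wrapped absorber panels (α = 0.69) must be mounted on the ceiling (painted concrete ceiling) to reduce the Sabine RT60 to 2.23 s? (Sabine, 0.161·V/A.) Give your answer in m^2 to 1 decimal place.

181.6

A₁ = Σ Sᵢαᵢ = 450.6·0.07 + 3.5·0.38 + 450.6·0.04 + 540.4·0.07 + 24.4·0.06 = 90.188 sabins.
Required A₂ = 0.161·2883.776/2.23 = 208.201 sabins.
ΔA needed = 208.201 − 90.188 = 118.013 sabins.
Each m^2 of panel replacing the ceiling (painted concrete ceiling) adds (0.69 − 0.04) = 0.65 sabins.
Area = ΔA/Δα = 118.013/0.65 = 181.6 m^2.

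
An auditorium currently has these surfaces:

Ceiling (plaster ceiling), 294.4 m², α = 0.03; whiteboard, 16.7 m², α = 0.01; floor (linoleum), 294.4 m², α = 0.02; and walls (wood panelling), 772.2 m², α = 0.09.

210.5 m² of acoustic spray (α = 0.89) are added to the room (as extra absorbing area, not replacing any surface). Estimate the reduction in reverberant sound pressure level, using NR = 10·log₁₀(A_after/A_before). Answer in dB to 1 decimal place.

5.1 dB

Total absorption A_before = 294.4·0.03 + 16.7·0.01 + 294.4·0.02 + 772.2·0.09
  = 8.832 + 0.167 + 5.888 + 69.498 = 84.385 m² sabins.
Treatment contributes 210.5·0.89 = 187.345 sabins.
New total A_after = 271.730 sabins.
Reduction = 10 log₁₀(A_after/A_before) = 10 log₁₀(3.2201) = 5.1 dB.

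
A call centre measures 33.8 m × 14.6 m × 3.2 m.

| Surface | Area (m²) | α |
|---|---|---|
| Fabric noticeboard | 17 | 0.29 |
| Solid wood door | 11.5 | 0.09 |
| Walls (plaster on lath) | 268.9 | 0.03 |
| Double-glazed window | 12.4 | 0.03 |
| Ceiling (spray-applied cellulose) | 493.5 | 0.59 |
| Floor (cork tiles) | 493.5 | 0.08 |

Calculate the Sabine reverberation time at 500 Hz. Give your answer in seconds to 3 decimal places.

0.737 s

Total absorption A = 17*0.29 + 11.5*0.09 + 268.9*0.03 + 12.4*0.03 + 493.5*0.59 + 493.5*0.08
  = 4.930 + 1.035 + 8.067 + 0.372 + 291.165 + 39.480 = 345.049 m² sabins.
Room volume: 1579.136 m³.
T = 0.161 V/A = 0.161·1579.136/345.049 = 0.737 s.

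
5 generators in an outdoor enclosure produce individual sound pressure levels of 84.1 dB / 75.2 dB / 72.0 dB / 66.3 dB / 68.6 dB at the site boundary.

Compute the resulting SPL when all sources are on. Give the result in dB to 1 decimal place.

Sum in the linear (power) domain: Σ 10^(Lᵢ/10) = 10^(84.1/10) + 10^(75.2/10) + 10^(72.0/10) + 10^(66.3/10) + 10^(68.6/10) = 3.175e+08.
Back to dB: 10·log₁₀ Σ = 85.0 dB.

85.0 dB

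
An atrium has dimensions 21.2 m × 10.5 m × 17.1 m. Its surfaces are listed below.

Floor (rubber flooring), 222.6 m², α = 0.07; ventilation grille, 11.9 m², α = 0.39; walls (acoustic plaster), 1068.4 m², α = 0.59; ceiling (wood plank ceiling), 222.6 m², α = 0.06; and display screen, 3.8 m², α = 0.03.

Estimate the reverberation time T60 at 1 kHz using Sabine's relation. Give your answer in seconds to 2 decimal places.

0.92 s

A = Σ Sᵢαᵢ = 222.6×0.07 + 11.9×0.39 + 1068.4×0.59 + 222.6×0.06 + 3.8×0.03 = 664.049 sabins.
Volume V = 21.2 × 10.5 × 17.1 = 3806.46 m³.
RT60 = 0.161 · V / A = 0.161 × 3806.46 / 664.049 = 0.92 s.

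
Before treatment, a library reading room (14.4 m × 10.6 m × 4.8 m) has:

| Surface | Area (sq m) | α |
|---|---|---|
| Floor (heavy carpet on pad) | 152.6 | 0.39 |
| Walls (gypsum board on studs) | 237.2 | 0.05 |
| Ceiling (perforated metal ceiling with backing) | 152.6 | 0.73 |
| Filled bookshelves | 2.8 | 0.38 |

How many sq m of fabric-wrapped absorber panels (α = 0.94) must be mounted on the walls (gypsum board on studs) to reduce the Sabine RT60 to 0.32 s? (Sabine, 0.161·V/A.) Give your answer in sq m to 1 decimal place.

A₁ = Σ Sᵢαᵢ = 152.6·0.39 + 237.2·0.05 + 152.6·0.73 + 2.8·0.38 = 183.836 sabins.
Required A₂ = 0.161·732.672/0.32 = 368.626 sabins.
Absorption to add: 368.626 − 183.836 = 184.790 sabins.
Net gain per sq m: Δα = 0.94 − 0.05 = 0.89.
Panel area = 184.790 / 0.89 = 207.6 sq m.

207.6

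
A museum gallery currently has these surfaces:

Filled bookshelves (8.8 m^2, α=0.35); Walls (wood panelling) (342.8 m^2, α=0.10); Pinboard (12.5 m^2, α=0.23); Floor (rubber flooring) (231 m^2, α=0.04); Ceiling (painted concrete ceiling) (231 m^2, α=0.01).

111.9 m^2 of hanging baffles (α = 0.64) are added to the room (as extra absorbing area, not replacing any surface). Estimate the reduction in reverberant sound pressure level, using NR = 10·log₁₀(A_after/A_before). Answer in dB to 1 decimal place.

A_before = Σ Sᵢαᵢ = 8.8·0.35 + 342.8·0.10 + 12.5·0.23 + 231·0.04 + 231·0.01 = 51.785 sabins.
Treatment contributes 111.9·0.64 = 71.616 sabins.
New total A_after = 123.401 sabins.
NR = 10·log₁₀(123.401/51.785) = 3.8 dB.

3.8 dB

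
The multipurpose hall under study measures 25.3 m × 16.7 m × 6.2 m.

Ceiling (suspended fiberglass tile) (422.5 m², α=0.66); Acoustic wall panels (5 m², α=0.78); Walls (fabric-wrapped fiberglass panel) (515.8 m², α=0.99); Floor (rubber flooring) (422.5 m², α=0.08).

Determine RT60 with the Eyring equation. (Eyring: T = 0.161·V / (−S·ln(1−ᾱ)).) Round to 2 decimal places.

0.33 s

S = Σ Sᵢ = 1365.8 m².
Absorption A = 422.5×0.66 + 5×0.78 + 515.8×0.99 + 422.5×0.08 = 827.192 sabins.
ᾱ = 827.192 / 1365.8 = 0.6056.
Eyring denominator: −S ln(1−ᾱ) = 1270.726.
V = 25.3 × 16.7 × 6.2 = 2619.562 m³.
RT60 = 0.161 × 2619.562 / 1270.726 = 0.33 s.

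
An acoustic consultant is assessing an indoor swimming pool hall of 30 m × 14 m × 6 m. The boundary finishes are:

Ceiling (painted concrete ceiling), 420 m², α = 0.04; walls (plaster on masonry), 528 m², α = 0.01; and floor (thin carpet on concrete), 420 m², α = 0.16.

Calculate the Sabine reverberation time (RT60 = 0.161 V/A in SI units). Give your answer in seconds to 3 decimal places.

A = Σ Sᵢαᵢ = 420×0.04 + 528×0.01 + 420×0.16 = 89.280 sabins.
V = 30·14·6 = 2520 m³.
Sabine: RT60 = 0.161 × 2520 / 89.280 = 4.544 s.

4.544 seconds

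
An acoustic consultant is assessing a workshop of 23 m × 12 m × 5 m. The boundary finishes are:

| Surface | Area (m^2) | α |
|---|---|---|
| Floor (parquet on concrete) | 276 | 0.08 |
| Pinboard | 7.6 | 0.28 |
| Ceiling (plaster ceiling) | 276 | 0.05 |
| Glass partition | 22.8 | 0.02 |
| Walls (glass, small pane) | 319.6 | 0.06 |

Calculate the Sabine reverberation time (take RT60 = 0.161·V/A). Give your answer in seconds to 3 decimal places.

3.855 s

Summing Sᵢαᵢ: 22.080 + 2.128 + 13.800 + 0.456 + 19.176 → A = 57.640 sabins.
Volume V = 23 × 12 × 5 = 1380 m³.
T = 0.161 V/A = 0.161·1380/57.640 = 3.855 s.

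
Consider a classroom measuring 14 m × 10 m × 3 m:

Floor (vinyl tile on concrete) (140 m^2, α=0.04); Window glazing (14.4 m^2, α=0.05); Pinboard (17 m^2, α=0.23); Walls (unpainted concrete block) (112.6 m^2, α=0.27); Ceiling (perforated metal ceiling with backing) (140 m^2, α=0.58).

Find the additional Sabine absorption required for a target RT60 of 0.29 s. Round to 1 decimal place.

Total absorption A₁ = 140×0.04 + 14.4×0.05 + 17×0.23 + 112.6×0.27 + 140×0.58
  = 5.600 + 0.720 + 3.910 + 30.402 + 81.200 = 121.832 m^2 sabins.
Target A₂ = 0.161·420/0.29 = 233.172 sabins (V = 420 m³).
ΔA = A₂ − A₁ = 233.172 − 121.832 = 111.3 sabins.

111.3 sabins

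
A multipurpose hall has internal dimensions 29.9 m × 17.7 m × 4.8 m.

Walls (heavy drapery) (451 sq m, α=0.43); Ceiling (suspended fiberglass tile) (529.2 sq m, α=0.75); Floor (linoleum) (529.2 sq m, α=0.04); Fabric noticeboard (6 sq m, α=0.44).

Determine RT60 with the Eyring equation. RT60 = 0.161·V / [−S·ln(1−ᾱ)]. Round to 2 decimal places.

0.52 s

S = Σ Sᵢ = 1515.4 sq m.
Absorption A = 451·0.43 + 529.2·0.75 + 529.2·0.04 + 6·0.44 = 614.638 sabins.
ᾱ = 614.638 / 1515.4 = 0.4056.
−S·ln(1−ᾱ) = −1515.4 × ln(1 − 0.4056) = 788.315.
V = 29.9 × 17.7 × 4.8 = 2540.304 m³.
T = 0.161·V/[−S·ln(1−ᾱ)] = 0.161·2540.304/788.315 = 0.52 s.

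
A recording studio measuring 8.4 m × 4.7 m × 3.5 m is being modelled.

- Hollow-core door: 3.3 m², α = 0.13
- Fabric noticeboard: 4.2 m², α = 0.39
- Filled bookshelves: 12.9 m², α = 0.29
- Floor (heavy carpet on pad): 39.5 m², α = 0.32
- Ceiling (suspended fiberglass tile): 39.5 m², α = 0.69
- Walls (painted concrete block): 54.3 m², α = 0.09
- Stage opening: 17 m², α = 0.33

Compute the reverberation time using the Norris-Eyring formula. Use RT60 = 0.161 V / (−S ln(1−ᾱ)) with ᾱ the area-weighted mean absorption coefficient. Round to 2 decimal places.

0.33 s

Total surface area S = 3.3 + 4.2 + 12.9 + 39.5 + 39.5 + 54.3 + 17 = 170.7 m².
Absorption A = 3.3×0.13 + 4.2×0.39 + 12.9×0.29 + 39.5×0.32 + 39.5×0.69 + 54.3×0.09 + 17×0.33 = 56.200 sabins.
Mean coefficient ᾱ = A/S = 0.3292.
−S·ln(1−ᾱ) = −170.7 × ln(1 − 0.3292) = 68.158.
V = 8.4 × 4.7 × 3.5 = 138.18 m³.
RT60 = 0.161 × 138.18 / 68.158 = 0.33 s.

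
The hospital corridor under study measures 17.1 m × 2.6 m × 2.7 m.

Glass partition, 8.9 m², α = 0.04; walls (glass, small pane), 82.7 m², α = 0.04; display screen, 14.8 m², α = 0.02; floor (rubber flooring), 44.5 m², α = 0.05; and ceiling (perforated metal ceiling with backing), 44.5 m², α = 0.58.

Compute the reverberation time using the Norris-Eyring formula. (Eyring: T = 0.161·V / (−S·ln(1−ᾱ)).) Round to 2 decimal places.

0.55 seconds

S = Σ Sᵢ = 195.4 m².
Absorption A = 8.9·0.04 + 82.7·0.04 + 14.8·0.02 + 44.5·0.05 + 44.5·0.58 = 31.995 sabins.
Mean coefficient ᾱ = A/S = 0.1637.
−S·ln(1−ᾱ) = −195.4 × ln(1 − 0.1637) = 34.931.
V = 17.1 × 2.6 × 2.7 = 120.042 m³.
RT60 = 0.161 × 120.042 / 34.931 = 0.55 s.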